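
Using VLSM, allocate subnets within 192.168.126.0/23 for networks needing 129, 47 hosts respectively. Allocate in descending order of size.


129 hosts -> /24 (254 usable): 192.168.126.0/24
47 hosts -> /26 (62 usable): 192.168.127.0/26
Allocation: 192.168.126.0/24 (129 hosts, 254 usable); 192.168.127.0/26 (47 hosts, 62 usable)


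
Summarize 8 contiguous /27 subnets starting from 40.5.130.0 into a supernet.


Original prefix: /27
Number of subnets: 8 = 2^3
New prefix = 27 - 3 = 24
Supernet: 40.5.130.0/24


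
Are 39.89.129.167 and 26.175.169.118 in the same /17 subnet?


Mask: 255.255.128.0
39.89.129.167 AND mask = 39.89.128.0
26.175.169.118 AND mask = 26.175.128.0
No, different subnets (39.89.128.0 vs 26.175.128.0)


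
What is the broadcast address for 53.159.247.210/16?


Network: 53.159.0.0/16
Host bits = 16
Set all host bits to 1:
Broadcast: 53.159.255.255


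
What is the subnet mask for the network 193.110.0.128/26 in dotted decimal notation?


/26 means 26 network bits, 6 host bits
Binary: 11111111111111111111111111000000
Mask: 255.255.255.192


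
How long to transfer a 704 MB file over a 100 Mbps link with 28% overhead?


Effective throughput = 100 * (1 - 28/100) = 72 Mbps
File size in Mb = 704 * 8 = 5632 Mb
Time = 5632 / 72
Time = 78.2222 seconds


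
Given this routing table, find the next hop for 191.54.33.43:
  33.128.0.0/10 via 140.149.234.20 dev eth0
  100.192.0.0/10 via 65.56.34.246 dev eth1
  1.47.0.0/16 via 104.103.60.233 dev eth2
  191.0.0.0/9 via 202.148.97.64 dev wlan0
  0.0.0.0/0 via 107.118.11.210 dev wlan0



Longest prefix match for 191.54.33.43:
  /10 33.128.0.0: no
  /10 100.192.0.0: no
  /16 1.47.0.0: no
  /9 191.0.0.0: MATCH
  /0 0.0.0.0: MATCH
Selected: next-hop 202.148.97.64 via wlan0 (matched /9)


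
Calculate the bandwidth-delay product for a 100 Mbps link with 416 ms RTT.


BDP = bandwidth * RTT
= 100 Mbps * 416 ms
= 100 * 1e6 * 416 / 1000 bits
= 41600000 bits
= 5200000 bytes
= 5078.125 KB
BDP = 41600000 bits (5200000 bytes)


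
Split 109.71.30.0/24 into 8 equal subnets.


New prefix = 24 + 3 = 27
Each subnet has 32 addresses
  109.71.30.0/27
  109.71.30.32/27
  109.71.30.64/27
  109.71.30.96/27
  109.71.30.128/27
  109.71.30.160/27
  109.71.30.192/27
  109.71.30.224/27
Subnets: 109.71.30.0/27, 109.71.30.32/27, 109.71.30.64/27, 109.71.30.96/27, 109.71.30.128/27, 109.71.30.160/27, 109.71.30.192/27, 109.71.30.224/27


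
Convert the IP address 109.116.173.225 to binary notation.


109 = 01101101
116 = 01110100
173 = 10101101
225 = 11100001
Binary: 01101101.01110100.10101101.11100001


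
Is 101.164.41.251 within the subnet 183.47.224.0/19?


Subnet network: 183.47.224.0
Test IP AND mask: 101.164.32.0
No, 101.164.41.251 is not in 183.47.224.0/19


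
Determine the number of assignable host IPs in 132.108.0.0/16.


Host bits = 32 - 16 = 16
Total addresses = 2^16 = 65536
Usable = total - 2 (network and broadcast)
Usable hosts: 65534


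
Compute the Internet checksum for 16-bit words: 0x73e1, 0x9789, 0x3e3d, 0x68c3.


Sum all words (with carry folding):
+ 0x73e1 = 0x73e1
+ 0x9789 = 0x0b6b
+ 0x3e3d = 0x49a8
+ 0x68c3 = 0xb26b
One's complement: ~0xb26b
Checksum = 0x4d94


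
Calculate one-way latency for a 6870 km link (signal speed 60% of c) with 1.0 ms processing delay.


Speed = 0.6 * 3e5 km/s = 180000 km/s
Propagation delay = 6870 / 180000 = 0.0382 s = 38.1667 ms
Processing delay = 1.0 ms
Total one-way latency = 39.1667 ms


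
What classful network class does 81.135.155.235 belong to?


First octet: 81
Binary: 01010001
0xxxxxxx -> Class A (1-126)
Class A, default mask 255.0.0.0 (/8)


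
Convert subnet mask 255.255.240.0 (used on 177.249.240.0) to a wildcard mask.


Subnet mask: 255.255.240.0
Wildcard = 255.255.255.255 - subnet mask
255 - 255 = 0
255 - 255 = 0
255 - 240 = 15
255 - 0 = 255
Wildcard: 0.0.15.255


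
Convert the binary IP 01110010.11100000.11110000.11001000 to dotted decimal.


01110010 = 114
11100000 = 224
11110000 = 240
11001000 = 200
IP: 114.224.240.200


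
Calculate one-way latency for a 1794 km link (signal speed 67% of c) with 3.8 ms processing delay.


Speed = 0.67 * 3e5 km/s = 201000 km/s
Propagation delay = 1794 / 201000 = 0.0089 s = 8.9254 ms
Processing delay = 3.8 ms
Total one-way latency = 12.7254 ms


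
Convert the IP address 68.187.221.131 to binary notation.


68 = 01000100
187 = 10111011
221 = 11011101
131 = 10000011
Binary: 01000100.10111011.11011101.10000011


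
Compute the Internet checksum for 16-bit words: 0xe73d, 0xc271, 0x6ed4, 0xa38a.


Sum all words (with carry folding):
+ 0xe73d = 0xe73d
+ 0xc271 = 0xa9af
+ 0x6ed4 = 0x1884
+ 0xa38a = 0xbc0e
One's complement: ~0xbc0e
Checksum = 0x43f1


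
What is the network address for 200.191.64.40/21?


IP:   11001000.10111111.01000000.00101000
Mask: 11111111.11111111.11111000.00000000
AND operation:
Net:  11001000.10111111.01000000.00000000
Network: 200.191.64.0/21


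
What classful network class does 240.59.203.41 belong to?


First octet: 240
Binary: 11110000
1111xxxx -> Class E (240-255)
Class E (reserved), default mask N/A


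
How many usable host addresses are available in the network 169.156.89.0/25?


Host bits = 32 - 25 = 7
Total addresses = 2^7 = 128
Usable = total - 2 (network and broadcast)
Usable hosts: 126


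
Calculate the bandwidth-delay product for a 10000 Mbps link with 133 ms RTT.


BDP = bandwidth * RTT
= 10000 Mbps * 133 ms
= 10000 * 1e6 * 133 / 1000 bits
= 1330000000 bits
= 166250000 bytes
= 162353.5156 KB
BDP = 1330000000 bits (166250000 bytes)


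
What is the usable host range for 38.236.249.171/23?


Network: 38.236.248.0
Broadcast: 38.236.249.255
First usable = network + 1
Last usable = broadcast - 1
Range: 38.236.248.1 to 38.236.249.254


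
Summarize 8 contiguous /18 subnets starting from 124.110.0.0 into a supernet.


Original prefix: /18
Number of subnets: 8 = 2^3
New prefix = 18 - 3 = 15
Supernet: 124.110.0.0/15


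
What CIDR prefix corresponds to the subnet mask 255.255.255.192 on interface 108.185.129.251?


Binary: 11111111.11111111.11111111.11000000
Count leading 1s
Prefix: /26


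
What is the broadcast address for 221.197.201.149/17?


Network: 221.197.128.0/17
Host bits = 15
Set all host bits to 1:
Broadcast: 221.197.255.255


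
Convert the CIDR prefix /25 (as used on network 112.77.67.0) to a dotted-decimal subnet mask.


/25 means 25 network bits, 7 host bits
Binary: 11111111111111111111111110000000
Mask: 255.255.255.128


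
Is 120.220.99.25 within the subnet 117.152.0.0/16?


Subnet network: 117.152.0.0
Test IP AND mask: 120.220.0.0
No, 120.220.99.25 is not in 117.152.0.0/16


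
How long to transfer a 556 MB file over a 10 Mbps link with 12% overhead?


Effective throughput = 10 * (1 - 12/100) = 8.8 Mbps
File size in Mb = 556 * 8 = 4448 Mb
Time = 4448 / 8.8
Time = 505.4545 seconds


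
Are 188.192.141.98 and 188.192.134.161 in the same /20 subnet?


Mask: 255.255.240.0
188.192.141.98 AND mask = 188.192.128.0
188.192.134.161 AND mask = 188.192.128.0
Yes, same subnet (188.192.128.0)


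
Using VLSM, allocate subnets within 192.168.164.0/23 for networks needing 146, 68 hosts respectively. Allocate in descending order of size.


146 hosts -> /24 (254 usable): 192.168.164.0/24
68 hosts -> /25 (126 usable): 192.168.165.0/25
Allocation: 192.168.164.0/24 (146 hosts, 254 usable); 192.168.165.0/25 (68 hosts, 126 usable)


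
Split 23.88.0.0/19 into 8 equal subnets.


New prefix = 19 + 3 = 22
Each subnet has 1024 addresses
  23.88.0.0/22
  23.88.4.0/22
  23.88.8.0/22
  23.88.12.0/22
  23.88.16.0/22
  23.88.20.0/22
  23.88.24.0/22
  23.88.28.0/22
Subnets: 23.88.0.0/22, 23.88.4.0/22, 23.88.8.0/22, 23.88.12.0/22, 23.88.16.0/22, 23.88.20.0/22, 23.88.24.0/22, 23.88.28.0/22


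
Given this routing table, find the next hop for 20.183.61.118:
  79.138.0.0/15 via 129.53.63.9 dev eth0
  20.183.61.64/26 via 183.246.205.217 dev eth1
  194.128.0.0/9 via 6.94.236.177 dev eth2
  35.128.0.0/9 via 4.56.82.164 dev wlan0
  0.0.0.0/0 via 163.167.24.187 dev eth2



Longest prefix match for 20.183.61.118:
  /15 79.138.0.0: no
  /26 20.183.61.64: MATCH
  /9 194.128.0.0: no
  /9 35.128.0.0: no
  /0 0.0.0.0: MATCH
Selected: next-hop 183.246.205.217 via eth1 (matched /26)


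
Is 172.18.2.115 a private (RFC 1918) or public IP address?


RFC 1918 private ranges:
  10.0.0.0/8 (10.0.0.0 - 10.255.255.255)
  172.16.0.0/12 (172.16.0.0 - 172.31.255.255)
  192.168.0.0/16 (192.168.0.0 - 192.168.255.255)
Private (in 172.16.0.0/12)


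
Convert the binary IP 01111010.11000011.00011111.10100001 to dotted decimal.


01111010 = 122
11000011 = 195
00011111 = 31
10100001 = 161
IP: 122.195.31.161


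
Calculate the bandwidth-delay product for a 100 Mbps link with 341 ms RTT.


BDP = bandwidth * RTT
= 100 Mbps * 341 ms
= 100 * 1e6 * 341 / 1000 bits
= 34100000 bits
= 4262500 bytes
= 4162.5977 KB
BDP = 34100000 bits (4262500 bytes)


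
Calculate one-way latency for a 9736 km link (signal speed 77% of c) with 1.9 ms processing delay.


Speed = 0.77 * 3e5 km/s = 231000 km/s
Propagation delay = 9736 / 231000 = 0.0421 s = 42.1472 ms
Processing delay = 1.9 ms
Total one-way latency = 44.0472 ms


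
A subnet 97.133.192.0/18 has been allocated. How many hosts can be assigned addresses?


Host bits = 32 - 18 = 14
Total addresses = 2^14 = 16384
Usable = total - 2 (network and broadcast)
Usable hosts: 16382


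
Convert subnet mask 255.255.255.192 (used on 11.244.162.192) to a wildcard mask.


Subnet mask: 255.255.255.192
Wildcard = 255.255.255.255 - subnet mask
255 - 255 = 0
255 - 255 = 0
255 - 255 = 0
255 - 192 = 63
Wildcard: 0.0.0.63


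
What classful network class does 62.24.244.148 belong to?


First octet: 62
Binary: 00111110
0xxxxxxx -> Class A (1-126)
Class A, default mask 255.0.0.0 (/8)


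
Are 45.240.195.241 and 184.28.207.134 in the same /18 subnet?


Mask: 255.255.192.0
45.240.195.241 AND mask = 45.240.192.0
184.28.207.134 AND mask = 184.28.192.0
No, different subnets (45.240.192.0 vs 184.28.192.0)


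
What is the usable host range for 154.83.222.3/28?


Network: 154.83.222.0
Broadcast: 154.83.222.15
First usable = network + 1
Last usable = broadcast - 1
Range: 154.83.222.1 to 154.83.222.14


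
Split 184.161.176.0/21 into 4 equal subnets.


New prefix = 21 + 2 = 23
Each subnet has 512 addresses
  184.161.176.0/23
  184.161.178.0/23
  184.161.180.0/23
  184.161.182.0/23
Subnets: 184.161.176.0/23, 184.161.178.0/23, 184.161.180.0/23, 184.161.182.0/23


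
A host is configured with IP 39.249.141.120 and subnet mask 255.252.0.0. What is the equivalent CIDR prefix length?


Binary: 11111111.11111100.00000000.00000000
Count leading 1s
Prefix: /14


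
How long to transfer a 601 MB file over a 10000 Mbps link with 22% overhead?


Effective throughput = 10000 * (1 - 22/100) = 7800 Mbps
File size in Mb = 601 * 8 = 4808 Mb
Time = 4808 / 7800
Time = 0.6164 seconds


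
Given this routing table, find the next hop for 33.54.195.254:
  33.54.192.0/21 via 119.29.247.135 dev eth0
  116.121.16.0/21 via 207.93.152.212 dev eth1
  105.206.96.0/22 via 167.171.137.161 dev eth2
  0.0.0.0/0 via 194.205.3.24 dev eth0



Longest prefix match for 33.54.195.254:
  /21 33.54.192.0: MATCH
  /21 116.121.16.0: no
  /22 105.206.96.0: no
  /0 0.0.0.0: MATCH
Selected: next-hop 119.29.247.135 via eth0 (matched /21)


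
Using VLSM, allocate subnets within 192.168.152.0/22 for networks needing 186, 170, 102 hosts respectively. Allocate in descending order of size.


186 hosts -> /24 (254 usable): 192.168.152.0/24
170 hosts -> /24 (254 usable): 192.168.153.0/24
102 hosts -> /25 (126 usable): 192.168.154.0/25
Allocation: 192.168.152.0/24 (186 hosts, 254 usable); 192.168.153.0/24 (170 hosts, 254 usable); 192.168.154.0/25 (102 hosts, 126 usable)


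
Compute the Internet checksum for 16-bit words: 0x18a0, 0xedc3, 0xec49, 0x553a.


Sum all words (with carry folding):
+ 0x18a0 = 0x18a0
+ 0xedc3 = 0x0664
+ 0xec49 = 0xf2ad
+ 0x553a = 0x47e8
One's complement: ~0x47e8
Checksum = 0xb817


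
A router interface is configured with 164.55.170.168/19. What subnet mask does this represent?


/19 means 19 network bits, 13 host bits
Binary: 11111111111111111110000000000000
Mask: 255.255.224.0


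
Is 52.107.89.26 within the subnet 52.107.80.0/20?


Subnet network: 52.107.80.0
Test IP AND mask: 52.107.80.0
Yes, 52.107.89.26 is in 52.107.80.0/20


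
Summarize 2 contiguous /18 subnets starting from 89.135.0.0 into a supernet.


Original prefix: /18
Number of subnets: 2 = 2^1
New prefix = 18 - 1 = 17
Supernet: 89.135.0.0/17


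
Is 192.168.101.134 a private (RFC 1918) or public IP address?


RFC 1918 private ranges:
  10.0.0.0/8 (10.0.0.0 - 10.255.255.255)
  172.16.0.0/12 (172.16.0.0 - 172.31.255.255)
  192.168.0.0/16 (192.168.0.0 - 192.168.255.255)
Private (in 192.168.0.0/16)


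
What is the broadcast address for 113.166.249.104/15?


Network: 113.166.0.0/15
Host bits = 17
Set all host bits to 1:
Broadcast: 113.167.255.255


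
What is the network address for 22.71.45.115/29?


IP:   00010110.01000111.00101101.01110011
Mask: 11111111.11111111.11111111.11111000
AND operation:
Net:  00010110.01000111.00101101.01110000
Network: 22.71.45.112/29


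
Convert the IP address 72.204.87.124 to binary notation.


72 = 01001000
204 = 11001100
87 = 01010111
124 = 01111100
Binary: 01001000.11001100.01010111.01111100


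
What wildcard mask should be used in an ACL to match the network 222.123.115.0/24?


Subnet mask: 255.255.255.0
Wildcard = 255.255.255.255 - subnet mask
255 - 255 = 0
255 - 255 = 0
255 - 255 = 0
255 - 0 = 255
Wildcard: 0.0.0.255


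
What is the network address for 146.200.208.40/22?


IP:   10010010.11001000.11010000.00101000
Mask: 11111111.11111111.11111100.00000000
AND operation:
Net:  10010010.11001000.11010000.00000000
Network: 146.200.208.0/22


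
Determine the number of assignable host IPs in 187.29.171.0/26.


Host bits = 32 - 26 = 6
Total addresses = 2^6 = 64
Usable = total - 2 (network and broadcast)
Usable hosts: 62


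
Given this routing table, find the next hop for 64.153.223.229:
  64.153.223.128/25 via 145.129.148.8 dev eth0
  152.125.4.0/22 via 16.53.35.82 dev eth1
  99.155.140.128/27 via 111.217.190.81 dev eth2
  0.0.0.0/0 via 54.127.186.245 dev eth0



Longest prefix match for 64.153.223.229:
  /25 64.153.223.128: MATCH
  /22 152.125.4.0: no
  /27 99.155.140.128: no
  /0 0.0.0.0: MATCH
Selected: next-hop 145.129.148.8 via eth0 (matched /25)


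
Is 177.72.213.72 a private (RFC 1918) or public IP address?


RFC 1918 private ranges:
  10.0.0.0/8 (10.0.0.0 - 10.255.255.255)
  172.16.0.0/12 (172.16.0.0 - 172.31.255.255)
  192.168.0.0/16 (192.168.0.0 - 192.168.255.255)
Public (not in any RFC 1918 range)


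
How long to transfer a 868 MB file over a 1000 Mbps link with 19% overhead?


Effective throughput = 1000 * (1 - 19/100) = 810 Mbps
File size in Mb = 868 * 8 = 6944 Mb
Time = 6944 / 810
Time = 8.5728 seconds


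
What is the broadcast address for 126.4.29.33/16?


Network: 126.4.0.0/16
Host bits = 16
Set all host bits to 1:
Broadcast: 126.4.255.255


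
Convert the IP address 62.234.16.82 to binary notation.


62 = 00111110
234 = 11101010
16 = 00010000
82 = 01010010
Binary: 00111110.11101010.00010000.01010010


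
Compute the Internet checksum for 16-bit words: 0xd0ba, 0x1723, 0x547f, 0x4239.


Sum all words (with carry folding):
+ 0xd0ba = 0xd0ba
+ 0x1723 = 0xe7dd
+ 0x547f = 0x3c5d
+ 0x4239 = 0x7e96
One's complement: ~0x7e96
Checksum = 0x8169


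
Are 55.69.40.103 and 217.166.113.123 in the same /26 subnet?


Mask: 255.255.255.192
55.69.40.103 AND mask = 55.69.40.64
217.166.113.123 AND mask = 217.166.113.64
No, different subnets (55.69.40.64 vs 217.166.113.64)


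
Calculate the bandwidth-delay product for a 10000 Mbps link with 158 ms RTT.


BDP = bandwidth * RTT
= 10000 Mbps * 158 ms
= 10000 * 1e6 * 158 / 1000 bits
= 1580000000 bits
= 197500000 bytes
= 192871.0938 KB
BDP = 1580000000 bits (197500000 bytes)


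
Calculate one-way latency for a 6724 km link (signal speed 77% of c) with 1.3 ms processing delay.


Speed = 0.77 * 3e5 km/s = 231000 km/s
Propagation delay = 6724 / 231000 = 0.0291 s = 29.1082 ms
Processing delay = 1.3 ms
Total one-way latency = 30.4082 ms


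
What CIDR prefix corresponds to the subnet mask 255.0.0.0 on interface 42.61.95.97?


Binary: 11111111.00000000.00000000.00000000
Count leading 1s
Prefix: /8


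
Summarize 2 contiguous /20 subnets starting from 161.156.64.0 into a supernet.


Original prefix: /20
Number of subnets: 2 = 2^1
New prefix = 20 - 1 = 19
Supernet: 161.156.64.0/19


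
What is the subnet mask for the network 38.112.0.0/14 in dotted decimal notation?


/14 means 14 network bits, 18 host bits
Binary: 11111111111111000000000000000000
Mask: 255.252.0.0


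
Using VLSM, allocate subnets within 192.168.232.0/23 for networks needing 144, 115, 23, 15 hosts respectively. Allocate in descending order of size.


144 hosts -> /24 (254 usable): 192.168.232.0/24
115 hosts -> /25 (126 usable): 192.168.233.0/25
23 hosts -> /27 (30 usable): 192.168.233.128/27
15 hosts -> /27 (30 usable): 192.168.233.160/27
Allocation: 192.168.232.0/24 (144 hosts, 254 usable); 192.168.233.0/25 (115 hosts, 126 usable); 192.168.233.128/27 (23 hosts, 30 usable); 192.168.233.160/27 (15 hosts, 30 usable)


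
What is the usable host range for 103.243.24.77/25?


Network: 103.243.24.0
Broadcast: 103.243.24.127
First usable = network + 1
Last usable = broadcast - 1
Range: 103.243.24.1 to 103.243.24.126


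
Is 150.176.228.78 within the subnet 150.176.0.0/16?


Subnet network: 150.176.0.0
Test IP AND mask: 150.176.0.0
Yes, 150.176.228.78 is in 150.176.0.0/16


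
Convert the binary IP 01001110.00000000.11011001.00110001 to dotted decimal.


01001110 = 78
00000000 = 0
11011001 = 217
00110001 = 49
IP: 78.0.217.49


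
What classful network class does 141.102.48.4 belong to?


First octet: 141
Binary: 10001101
10xxxxxx -> Class B (128-191)
Class B, default mask 255.255.0.0 (/16)


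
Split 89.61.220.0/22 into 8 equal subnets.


New prefix = 22 + 3 = 25
Each subnet has 128 addresses
  89.61.220.0/25
  89.61.220.128/25
  89.61.221.0/25
  89.61.221.128/25
  89.61.222.0/25
  89.61.222.128/25
  89.61.223.0/25
  89.61.223.128/25
Subnets: 89.61.220.0/25, 89.61.220.128/25, 89.61.221.0/25, 89.61.221.128/25, 89.61.222.0/25, 89.61.222.128/25, 89.61.223.0/25, 89.61.223.128/25


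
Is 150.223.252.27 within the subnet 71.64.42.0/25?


Subnet network: 71.64.42.0
Test IP AND mask: 150.223.252.0
No, 150.223.252.27 is not in 71.64.42.0/25


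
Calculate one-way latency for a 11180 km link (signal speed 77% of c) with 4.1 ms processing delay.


Speed = 0.77 * 3e5 km/s = 231000 km/s
Propagation delay = 11180 / 231000 = 0.0484 s = 48.3983 ms
Processing delay = 4.1 ms
Total one-way latency = 52.4983 ms


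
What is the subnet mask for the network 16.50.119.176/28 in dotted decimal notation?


/28 means 28 network bits, 4 host bits
Binary: 11111111111111111111111111110000
Mask: 255.255.255.240


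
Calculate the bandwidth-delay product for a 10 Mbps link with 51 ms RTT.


BDP = bandwidth * RTT
= 10 Mbps * 51 ms
= 10 * 1e6 * 51 / 1000 bits
= 510000 bits
= 63750 bytes
= 62.2559 KB
BDP = 510000 bits (63750 bytes)


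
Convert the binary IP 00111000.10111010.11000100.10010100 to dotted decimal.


00111000 = 56
10111010 = 186
11000100 = 196
10010100 = 148
IP: 56.186.196.148


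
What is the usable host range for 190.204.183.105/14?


Network: 190.204.0.0
Broadcast: 190.207.255.255
First usable = network + 1
Last usable = broadcast - 1
Range: 190.204.0.1 to 190.207.255.254


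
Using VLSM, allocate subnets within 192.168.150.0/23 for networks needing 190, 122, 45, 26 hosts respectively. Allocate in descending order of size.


190 hosts -> /24 (254 usable): 192.168.150.0/24
122 hosts -> /25 (126 usable): 192.168.151.0/25
45 hosts -> /26 (62 usable): 192.168.151.128/26
26 hosts -> /27 (30 usable): 192.168.151.192/27
Allocation: 192.168.150.0/24 (190 hosts, 254 usable); 192.168.151.0/25 (122 hosts, 126 usable); 192.168.151.128/26 (45 hosts, 62 usable); 192.168.151.192/27 (26 hosts, 30 usable)


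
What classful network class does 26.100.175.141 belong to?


First octet: 26
Binary: 00011010
0xxxxxxx -> Class A (1-126)
Class A, default mask 255.0.0.0 (/8)


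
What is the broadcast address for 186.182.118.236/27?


Network: 186.182.118.224/27
Host bits = 5
Set all host bits to 1:
Broadcast: 186.182.118.255


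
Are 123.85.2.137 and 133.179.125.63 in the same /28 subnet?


Mask: 255.255.255.240
123.85.2.137 AND mask = 123.85.2.128
133.179.125.63 AND mask = 133.179.125.48
No, different subnets (123.85.2.128 vs 133.179.125.48)


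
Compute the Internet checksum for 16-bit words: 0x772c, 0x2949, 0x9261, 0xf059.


Sum all words (with carry folding):
+ 0x772c = 0x772c
+ 0x2949 = 0xa075
+ 0x9261 = 0x32d7
+ 0xf059 = 0x2331
One's complement: ~0x2331
Checksum = 0xdcce


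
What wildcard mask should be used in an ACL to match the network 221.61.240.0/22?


Subnet mask: 255.255.252.0
Wildcard = 255.255.255.255 - subnet mask
255 - 255 = 0
255 - 255 = 0
255 - 252 = 3
255 - 0 = 255
Wildcard: 0.0.3.255


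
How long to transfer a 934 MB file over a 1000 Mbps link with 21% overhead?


Effective throughput = 1000 * (1 - 21/100) = 790 Mbps
File size in Mb = 934 * 8 = 7472 Mb
Time = 7472 / 790
Time = 9.4582 seconds


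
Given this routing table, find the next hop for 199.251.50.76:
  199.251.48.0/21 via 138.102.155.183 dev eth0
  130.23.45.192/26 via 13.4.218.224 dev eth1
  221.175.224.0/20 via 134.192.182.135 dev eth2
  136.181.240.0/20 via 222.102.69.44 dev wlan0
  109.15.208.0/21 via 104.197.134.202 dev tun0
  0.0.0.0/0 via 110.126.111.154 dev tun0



Longest prefix match for 199.251.50.76:
  /21 199.251.48.0: MATCH
  /26 130.23.45.192: no
  /20 221.175.224.0: no
  /20 136.181.240.0: no
  /21 109.15.208.0: no
  /0 0.0.0.0: MATCH
Selected: next-hop 138.102.155.183 via eth0 (matched /21)


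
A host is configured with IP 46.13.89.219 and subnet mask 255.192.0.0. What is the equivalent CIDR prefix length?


Binary: 11111111.11000000.00000000.00000000
Count leading 1s
Prefix: /10


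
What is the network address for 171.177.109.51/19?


IP:   10101011.10110001.01101101.00110011
Mask: 11111111.11111111.11100000.00000000
AND operation:
Net:  10101011.10110001.01100000.00000000
Network: 171.177.96.0/19


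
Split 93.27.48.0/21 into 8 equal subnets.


New prefix = 21 + 3 = 24
Each subnet has 256 addresses
  93.27.48.0/24
  93.27.49.0/24
  93.27.50.0/24
  93.27.51.0/24
  93.27.52.0/24
  93.27.53.0/24
  93.27.54.0/24
  93.27.55.0/24
Subnets: 93.27.48.0/24, 93.27.49.0/24, 93.27.50.0/24, 93.27.51.0/24, 93.27.52.0/24, 93.27.53.0/24, 93.27.54.0/24, 93.27.55.0/24


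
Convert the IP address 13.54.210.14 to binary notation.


13 = 00001101
54 = 00110110
210 = 11010010
14 = 00001110
Binary: 00001101.00110110.11010010.00001110


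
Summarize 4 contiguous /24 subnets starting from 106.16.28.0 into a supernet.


Original prefix: /24
Number of subnets: 4 = 2^2
New prefix = 24 - 2 = 22
Supernet: 106.16.28.0/22


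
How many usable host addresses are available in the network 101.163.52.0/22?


Host bits = 32 - 22 = 10
Total addresses = 2^10 = 1024
Usable = total - 2 (network and broadcast)
Usable hosts: 1022


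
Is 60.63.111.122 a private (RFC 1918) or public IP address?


RFC 1918 private ranges:
  10.0.0.0/8 (10.0.0.0 - 10.255.255.255)
  172.16.0.0/12 (172.16.0.0 - 172.31.255.255)
  192.168.0.0/16 (192.168.0.0 - 192.168.255.255)
Public (not in any RFC 1918 range)


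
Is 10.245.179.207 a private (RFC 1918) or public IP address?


RFC 1918 private ranges:
  10.0.0.0/8 (10.0.0.0 - 10.255.255.255)
  172.16.0.0/12 (172.16.0.0 - 172.31.255.255)
  192.168.0.0/16 (192.168.0.0 - 192.168.255.255)
Private (in 10.0.0.0/8)


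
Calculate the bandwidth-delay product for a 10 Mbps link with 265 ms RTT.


BDP = bandwidth * RTT
= 10 Mbps * 265 ms
= 10 * 1e6 * 265 / 1000 bits
= 2650000 bits
= 331250 bytes
= 323.4863 KB
BDP = 2650000 bits (331250 bytes)


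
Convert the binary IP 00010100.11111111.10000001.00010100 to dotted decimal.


00010100 = 20
11111111 = 255
10000001 = 129
00010100 = 20
IP: 20.255.129.20


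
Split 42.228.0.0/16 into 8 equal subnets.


New prefix = 16 + 3 = 19
Each subnet has 8192 addresses
  42.228.0.0/19
  42.228.32.0/19
  42.228.64.0/19
  42.228.96.0/19
  42.228.128.0/19
  42.228.160.0/19
  42.228.192.0/19
  42.228.224.0/19
Subnets: 42.228.0.0/19, 42.228.32.0/19, 42.228.64.0/19, 42.228.96.0/19, 42.228.128.0/19, 42.228.160.0/19, 42.228.192.0/19, 42.228.224.0/19


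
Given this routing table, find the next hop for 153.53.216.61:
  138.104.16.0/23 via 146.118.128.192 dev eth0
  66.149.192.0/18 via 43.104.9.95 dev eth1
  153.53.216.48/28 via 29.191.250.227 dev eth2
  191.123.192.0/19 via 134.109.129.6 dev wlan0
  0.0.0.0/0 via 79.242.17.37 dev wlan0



Longest prefix match for 153.53.216.61:
  /23 138.104.16.0: no
  /18 66.149.192.0: no
  /28 153.53.216.48: MATCH
  /19 191.123.192.0: no
  /0 0.0.0.0: MATCH
Selected: next-hop 29.191.250.227 via eth2 (matched /28)


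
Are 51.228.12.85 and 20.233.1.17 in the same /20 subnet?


Mask: 255.255.240.0
51.228.12.85 AND mask = 51.228.0.0
20.233.1.17 AND mask = 20.233.0.0
No, different subnets (51.228.0.0 vs 20.233.0.0)


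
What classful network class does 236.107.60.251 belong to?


First octet: 236
Binary: 11101100
1110xxxx -> Class D (224-239)
Class D (multicast), default mask N/A


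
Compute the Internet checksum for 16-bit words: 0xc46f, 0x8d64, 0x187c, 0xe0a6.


Sum all words (with carry folding):
+ 0xc46f = 0xc46f
+ 0x8d64 = 0x51d4
+ 0x187c = 0x6a50
+ 0xe0a6 = 0x4af7
One's complement: ~0x4af7
Checksum = 0xb508


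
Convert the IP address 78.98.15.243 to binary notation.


78 = 01001110
98 = 01100010
15 = 00001111
243 = 11110011
Binary: 01001110.01100010.00001111.11110011


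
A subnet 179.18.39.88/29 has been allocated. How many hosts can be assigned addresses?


Host bits = 32 - 29 = 3
Total addresses = 2^3 = 8
Usable = total - 2 (network and broadcast)
Usable hosts: 6


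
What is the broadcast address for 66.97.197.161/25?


Network: 66.97.197.128/25
Host bits = 7
Set all host bits to 1:
Broadcast: 66.97.197.255


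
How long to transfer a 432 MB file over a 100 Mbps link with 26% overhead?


Effective throughput = 100 * (1 - 26/100) = 74 Mbps
File size in Mb = 432 * 8 = 3456 Mb
Time = 3456 / 74
Time = 46.7027 seconds


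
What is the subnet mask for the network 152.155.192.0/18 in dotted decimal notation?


/18 means 18 network bits, 14 host bits
Binary: 11111111111111111100000000000000
Mask: 255.255.192.0


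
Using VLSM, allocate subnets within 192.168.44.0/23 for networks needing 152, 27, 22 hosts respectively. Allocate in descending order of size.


152 hosts -> /24 (254 usable): 192.168.44.0/24
27 hosts -> /27 (30 usable): 192.168.45.0/27
22 hosts -> /27 (30 usable): 192.168.45.32/27
Allocation: 192.168.44.0/24 (152 hosts, 254 usable); 192.168.45.0/27 (27 hosts, 30 usable); 192.168.45.32/27 (22 hosts, 30 usable)


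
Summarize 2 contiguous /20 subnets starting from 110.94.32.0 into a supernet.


Original prefix: /20
Number of subnets: 2 = 2^1
New prefix = 20 - 1 = 19
Supernet: 110.94.32.0/19


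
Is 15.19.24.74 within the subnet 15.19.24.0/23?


Subnet network: 15.19.24.0
Test IP AND mask: 15.19.24.0
Yes, 15.19.24.74 is in 15.19.24.0/23


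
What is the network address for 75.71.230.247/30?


IP:   01001011.01000111.11100110.11110111
Mask: 11111111.11111111.11111111.11111100
AND operation:
Net:  01001011.01000111.11100110.11110100
Network: 75.71.230.244/30


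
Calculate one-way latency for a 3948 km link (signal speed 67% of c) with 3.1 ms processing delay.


Speed = 0.67 * 3e5 km/s = 201000 km/s
Propagation delay = 3948 / 201000 = 0.0196 s = 19.6418 ms
Processing delay = 3.1 ms
Total one-way latency = 22.7418 ms


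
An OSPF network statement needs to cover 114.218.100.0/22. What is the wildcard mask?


Subnet mask: 255.255.252.0
Wildcard = 255.255.255.255 - subnet mask
255 - 255 = 0
255 - 255 = 0
255 - 252 = 3
255 - 0 = 255
Wildcard: 0.0.3.255


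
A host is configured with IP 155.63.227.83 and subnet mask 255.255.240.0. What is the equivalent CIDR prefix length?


Binary: 11111111.11111111.11110000.00000000
Count leading 1s
Prefix: /20


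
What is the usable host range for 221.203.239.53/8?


Network: 221.0.0.0
Broadcast: 221.255.255.255
First usable = network + 1
Last usable = broadcast - 1
Range: 221.0.0.1 to 221.255.255.254


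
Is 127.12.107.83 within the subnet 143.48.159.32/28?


Subnet network: 143.48.159.32
Test IP AND mask: 127.12.107.80
No, 127.12.107.83 is not in 143.48.159.32/28


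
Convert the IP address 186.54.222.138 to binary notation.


186 = 10111010
54 = 00110110
222 = 11011110
138 = 10001010
Binary: 10111010.00110110.11011110.10001010


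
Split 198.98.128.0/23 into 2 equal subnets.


New prefix = 23 + 1 = 24
Each subnet has 256 addresses
  198.98.128.0/24
  198.98.129.0/24
Subnets: 198.98.128.0/24, 198.98.129.0/24


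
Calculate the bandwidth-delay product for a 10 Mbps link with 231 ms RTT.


BDP = bandwidth * RTT
= 10 Mbps * 231 ms
= 10 * 1e6 * 231 / 1000 bits
= 2310000 bits
= 288750 bytes
= 281.9824 KB
BDP = 2310000 bits (288750 bytes)


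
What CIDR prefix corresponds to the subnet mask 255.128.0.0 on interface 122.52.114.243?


Binary: 11111111.10000000.00000000.00000000
Count leading 1s
Prefix: /9


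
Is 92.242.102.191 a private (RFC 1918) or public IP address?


RFC 1918 private ranges:
  10.0.0.0/8 (10.0.0.0 - 10.255.255.255)
  172.16.0.0/12 (172.16.0.0 - 172.31.255.255)
  192.168.0.0/16 (192.168.0.0 - 192.168.255.255)
Public (not in any RFC 1918 range)


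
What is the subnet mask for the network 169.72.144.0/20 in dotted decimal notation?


/20 means 20 network bits, 12 host bits
Binary: 11111111111111111111000000000000
Mask: 255.255.240.0


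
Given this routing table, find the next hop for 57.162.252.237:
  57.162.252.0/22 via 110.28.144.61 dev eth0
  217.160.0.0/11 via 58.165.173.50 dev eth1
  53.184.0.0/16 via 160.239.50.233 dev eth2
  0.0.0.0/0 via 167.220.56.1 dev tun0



Longest prefix match for 57.162.252.237:
  /22 57.162.252.0: MATCH
  /11 217.160.0.0: no
  /16 53.184.0.0: no
  /0 0.0.0.0: MATCH
Selected: next-hop 110.28.144.61 via eth0 (matched /22)


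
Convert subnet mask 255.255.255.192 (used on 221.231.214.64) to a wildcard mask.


Subnet mask: 255.255.255.192
Wildcard = 255.255.255.255 - subnet mask
255 - 255 = 0
255 - 255 = 0
255 - 255 = 0
255 - 192 = 63
Wildcard: 0.0.0.63


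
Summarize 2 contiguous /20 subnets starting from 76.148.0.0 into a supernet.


Original prefix: /20
Number of subnets: 2 = 2^1
New prefix = 20 - 1 = 19
Supernet: 76.148.0.0/19


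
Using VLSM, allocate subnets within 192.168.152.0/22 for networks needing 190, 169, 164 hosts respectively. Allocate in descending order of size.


190 hosts -> /24 (254 usable): 192.168.152.0/24
169 hosts -> /24 (254 usable): 192.168.153.0/24
164 hosts -> /24 (254 usable): 192.168.154.0/24
Allocation: 192.168.152.0/24 (190 hosts, 254 usable); 192.168.153.0/24 (169 hosts, 254 usable); 192.168.154.0/24 (164 hosts, 254 usable)


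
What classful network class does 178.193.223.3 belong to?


First octet: 178
Binary: 10110010
10xxxxxx -> Class B (128-191)
Class B, default mask 255.255.0.0 (/16)


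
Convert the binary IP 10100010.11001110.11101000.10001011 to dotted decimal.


10100010 = 162
11001110 = 206
11101000 = 232
10001011 = 139
IP: 162.206.232.139


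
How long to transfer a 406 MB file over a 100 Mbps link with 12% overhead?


Effective throughput = 100 * (1 - 12/100) = 88 Mbps
File size in Mb = 406 * 8 = 3248 Mb
Time = 3248 / 88
Time = 36.9091 seconds


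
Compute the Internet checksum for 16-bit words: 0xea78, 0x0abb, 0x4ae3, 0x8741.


Sum all words (with carry folding):
+ 0xea78 = 0xea78
+ 0x0abb = 0xf533
+ 0x4ae3 = 0x4017
+ 0x8741 = 0xc758
One's complement: ~0xc758
Checksum = 0x38a7


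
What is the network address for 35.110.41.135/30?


IP:   00100011.01101110.00101001.10000111
Mask: 11111111.11111111.11111111.11111100
AND operation:
Net:  00100011.01101110.00101001.10000100
Network: 35.110.41.132/30


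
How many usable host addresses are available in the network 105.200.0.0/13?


Host bits = 32 - 13 = 19
Total addresses = 2^19 = 524288
Usable = total - 2 (network and broadcast)
Usable hosts: 524286


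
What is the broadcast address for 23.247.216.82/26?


Network: 23.247.216.64/26
Host bits = 6
Set all host bits to 1:
Broadcast: 23.247.216.127


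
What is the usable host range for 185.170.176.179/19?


Network: 185.170.160.0
Broadcast: 185.170.191.255
First usable = network + 1
Last usable = broadcast - 1
Range: 185.170.160.1 to 185.170.191.254


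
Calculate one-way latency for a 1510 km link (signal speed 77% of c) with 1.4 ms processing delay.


Speed = 0.77 * 3e5 km/s = 231000 km/s
Propagation delay = 1510 / 231000 = 0.0065 s = 6.5368 ms
Processing delay = 1.4 ms
Total one-way latency = 7.9368 ms


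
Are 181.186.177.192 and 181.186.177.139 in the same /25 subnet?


Mask: 255.255.255.128
181.186.177.192 AND mask = 181.186.177.128
181.186.177.139 AND mask = 181.186.177.128
Yes, same subnet (181.186.177.128)


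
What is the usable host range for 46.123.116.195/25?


Network: 46.123.116.128
Broadcast: 46.123.116.255
First usable = network + 1
Last usable = broadcast - 1
Range: 46.123.116.129 to 46.123.116.254


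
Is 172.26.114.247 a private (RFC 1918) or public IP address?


RFC 1918 private ranges:
  10.0.0.0/8 (10.0.0.0 - 10.255.255.255)
  172.16.0.0/12 (172.16.0.0 - 172.31.255.255)
  192.168.0.0/16 (192.168.0.0 - 192.168.255.255)
Private (in 172.16.0.0/12)


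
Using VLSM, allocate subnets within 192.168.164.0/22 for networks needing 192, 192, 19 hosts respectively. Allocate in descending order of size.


192 hosts -> /24 (254 usable): 192.168.164.0/24
192 hosts -> /24 (254 usable): 192.168.165.0/24
19 hosts -> /27 (30 usable): 192.168.166.0/27
Allocation: 192.168.164.0/24 (192 hosts, 254 usable); 192.168.165.0/24 (192 hosts, 254 usable); 192.168.166.0/27 (19 hosts, 30 usable)


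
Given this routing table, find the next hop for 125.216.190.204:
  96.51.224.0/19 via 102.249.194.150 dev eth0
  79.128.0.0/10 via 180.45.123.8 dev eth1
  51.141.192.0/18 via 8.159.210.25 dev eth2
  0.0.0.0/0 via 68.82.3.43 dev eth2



Longest prefix match for 125.216.190.204:
  /19 96.51.224.0: no
  /10 79.128.0.0: no
  /18 51.141.192.0: no
  /0 0.0.0.0: MATCH
Selected: next-hop 68.82.3.43 via eth2 (matched /0)


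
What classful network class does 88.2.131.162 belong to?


First octet: 88
Binary: 01011000
0xxxxxxx -> Class A (1-126)
Class A, default mask 255.0.0.0 (/8)


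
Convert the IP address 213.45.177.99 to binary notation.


213 = 11010101
45 = 00101101
177 = 10110001
99 = 01100011
Binary: 11010101.00101101.10110001.01100011


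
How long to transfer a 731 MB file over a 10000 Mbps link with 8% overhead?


Effective throughput = 10000 * (1 - 8/100) = 9200 Mbps
File size in Mb = 731 * 8 = 5848 Mb
Time = 5848 / 9200
Time = 0.6357 seconds


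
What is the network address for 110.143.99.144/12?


IP:   01101110.10001111.01100011.10010000
Mask: 11111111.11110000.00000000.00000000
AND operation:
Net:  01101110.10000000.00000000.00000000
Network: 110.128.0.0/12


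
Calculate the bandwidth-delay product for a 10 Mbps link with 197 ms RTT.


BDP = bandwidth * RTT
= 10 Mbps * 197 ms
= 10 * 1e6 * 197 / 1000 bits
= 1970000 bits
= 246250 bytes
= 240.4785 KB
BDP = 1970000 bits (246250 bytes)


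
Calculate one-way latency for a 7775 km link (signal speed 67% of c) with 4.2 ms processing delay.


Speed = 0.67 * 3e5 km/s = 201000 km/s
Propagation delay = 7775 / 201000 = 0.0387 s = 38.6816 ms
Processing delay = 4.2 ms
Total one-way latency = 42.8816 ms


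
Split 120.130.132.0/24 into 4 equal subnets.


New prefix = 24 + 2 = 26
Each subnet has 64 addresses
  120.130.132.0/26
  120.130.132.64/26
  120.130.132.128/26
  120.130.132.192/26
Subnets: 120.130.132.0/26, 120.130.132.64/26, 120.130.132.128/26, 120.130.132.192/26


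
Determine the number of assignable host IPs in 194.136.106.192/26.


Host bits = 32 - 26 = 6
Total addresses = 2^6 = 64
Usable = total - 2 (network and broadcast)
Usable hosts: 62


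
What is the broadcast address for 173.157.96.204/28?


Network: 173.157.96.192/28
Host bits = 4
Set all host bits to 1:
Broadcast: 173.157.96.207


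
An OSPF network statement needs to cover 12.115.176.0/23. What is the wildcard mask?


Subnet mask: 255.255.254.0
Wildcard = 255.255.255.255 - subnet mask
255 - 255 = 0
255 - 255 = 0
255 - 254 = 1
255 - 0 = 255
Wildcard: 0.0.1.255


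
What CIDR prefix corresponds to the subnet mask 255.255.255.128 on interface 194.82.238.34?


Binary: 11111111.11111111.11111111.10000000
Count leading 1s
Prefix: /25


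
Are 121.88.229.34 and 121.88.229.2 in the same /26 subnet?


Mask: 255.255.255.192
121.88.229.34 AND mask = 121.88.229.0
121.88.229.2 AND mask = 121.88.229.0
Yes, same subnet (121.88.229.0)


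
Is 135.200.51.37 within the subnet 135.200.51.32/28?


Subnet network: 135.200.51.32
Test IP AND mask: 135.200.51.32
Yes, 135.200.51.37 is in 135.200.51.32/28


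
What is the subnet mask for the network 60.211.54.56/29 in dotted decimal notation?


/29 means 29 network bits, 3 host bits
Binary: 11111111111111111111111111111000
Mask: 255.255.255.248


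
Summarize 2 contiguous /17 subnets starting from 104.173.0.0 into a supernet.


Original prefix: /17
Number of subnets: 2 = 2^1
New prefix = 17 - 1 = 16
Supernet: 104.173.0.0/16


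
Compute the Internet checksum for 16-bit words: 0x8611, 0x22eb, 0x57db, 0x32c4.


Sum all words (with carry folding):
+ 0x8611 = 0x8611
+ 0x22eb = 0xa8fc
+ 0x57db = 0x00d8
+ 0x32c4 = 0x339c
One's complement: ~0x339c
Checksum = 0xcc63


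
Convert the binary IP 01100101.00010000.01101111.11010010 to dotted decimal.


01100101 = 101
00010000 = 16
01101111 = 111
11010010 = 210
IP: 101.16.111.210


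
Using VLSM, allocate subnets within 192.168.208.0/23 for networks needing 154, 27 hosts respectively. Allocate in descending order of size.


154 hosts -> /24 (254 usable): 192.168.208.0/24
27 hosts -> /27 (30 usable): 192.168.209.0/27
Allocation: 192.168.208.0/24 (154 hosts, 254 usable); 192.168.209.0/27 (27 hosts, 30 usable)


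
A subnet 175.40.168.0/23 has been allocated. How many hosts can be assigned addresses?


Host bits = 32 - 23 = 9
Total addresses = 2^9 = 512
Usable = total - 2 (network and broadcast)
Usable hosts: 510


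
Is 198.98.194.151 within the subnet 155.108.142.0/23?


Subnet network: 155.108.142.0
Test IP AND mask: 198.98.194.0
No, 198.98.194.151 is not in 155.108.142.0/23


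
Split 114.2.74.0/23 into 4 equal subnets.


New prefix = 23 + 2 = 25
Each subnet has 128 addresses
  114.2.74.0/25
  114.2.74.128/25
  114.2.75.0/25
  114.2.75.128/25
Subnets: 114.2.74.0/25, 114.2.74.128/25, 114.2.75.0/25, 114.2.75.128/25


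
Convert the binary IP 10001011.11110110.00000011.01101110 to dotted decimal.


10001011 = 139
11110110 = 246
00000011 = 3
01101110 = 110
IP: 139.246.3.110


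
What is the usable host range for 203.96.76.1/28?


Network: 203.96.76.0
Broadcast: 203.96.76.15
First usable = network + 1
Last usable = broadcast - 1
Range: 203.96.76.1 to 203.96.76.14
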